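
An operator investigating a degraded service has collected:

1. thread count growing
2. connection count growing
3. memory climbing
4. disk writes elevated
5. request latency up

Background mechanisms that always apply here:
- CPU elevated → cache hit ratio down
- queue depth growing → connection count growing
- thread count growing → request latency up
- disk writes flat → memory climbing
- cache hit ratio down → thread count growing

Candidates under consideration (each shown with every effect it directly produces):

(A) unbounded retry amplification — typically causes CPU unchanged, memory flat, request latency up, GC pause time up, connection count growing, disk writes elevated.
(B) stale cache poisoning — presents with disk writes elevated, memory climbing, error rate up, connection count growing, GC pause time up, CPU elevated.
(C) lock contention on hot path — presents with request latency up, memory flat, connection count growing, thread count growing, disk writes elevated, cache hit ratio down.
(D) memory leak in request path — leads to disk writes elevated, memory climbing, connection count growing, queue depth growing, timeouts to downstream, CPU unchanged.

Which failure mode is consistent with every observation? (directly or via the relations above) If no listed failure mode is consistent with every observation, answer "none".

B

Checking each candidate against the observations:
(A) unbounded retry amplification — fails on thread count growing, memory climbing (predicts memory flat, not memory climbing)
(B) stale cache poisoning — accounts for every observation (thread count growing via CPU elevated → cache hit ratio down → thread count growing)
(C) lock contention on hot path — thread count growing yes; connection count growing yes; memory climbing NO; disk writes elevated yes; request latency up yes
(D) memory leak in request path — thread count growing NO; connection count growing yes; memory climbing yes; disk writes elevated yes; request latency up NO
(B) alone accounts for all the evidence.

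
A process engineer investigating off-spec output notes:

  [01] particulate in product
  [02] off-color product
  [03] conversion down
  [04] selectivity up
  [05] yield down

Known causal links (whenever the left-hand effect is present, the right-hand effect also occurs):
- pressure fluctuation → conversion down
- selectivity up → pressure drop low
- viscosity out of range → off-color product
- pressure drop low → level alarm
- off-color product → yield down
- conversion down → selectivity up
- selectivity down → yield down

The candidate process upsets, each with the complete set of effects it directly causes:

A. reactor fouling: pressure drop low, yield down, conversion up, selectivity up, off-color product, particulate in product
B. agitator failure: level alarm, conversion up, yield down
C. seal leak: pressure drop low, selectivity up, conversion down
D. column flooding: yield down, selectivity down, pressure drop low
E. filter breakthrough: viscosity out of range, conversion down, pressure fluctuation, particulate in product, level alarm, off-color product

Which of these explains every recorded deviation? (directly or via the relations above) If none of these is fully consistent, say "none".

E

Testing each hypothesis:
(A) reactor fouling — particulate in product match; off-color product match; conversion down miss; selectivity up match; yield down match
(B) agitator failure — fails on particulate in product, off-color product, conversion down, selectivity up (predicts conversion up, not conversion down)
(C) seal leak — does not account for particulate in product, off-color product, yield down
(D) column flooding — particulate in product miss; off-color product miss; conversion down miss; selectivity up miss; yield down match
(E) filter breakthrough — particulate in product match; off-color product match; conversion down match; selectivity up match (through conversion down → selectivity up); yield down match (through off-color product → yield down)
(E) alone accounts for all the evidence.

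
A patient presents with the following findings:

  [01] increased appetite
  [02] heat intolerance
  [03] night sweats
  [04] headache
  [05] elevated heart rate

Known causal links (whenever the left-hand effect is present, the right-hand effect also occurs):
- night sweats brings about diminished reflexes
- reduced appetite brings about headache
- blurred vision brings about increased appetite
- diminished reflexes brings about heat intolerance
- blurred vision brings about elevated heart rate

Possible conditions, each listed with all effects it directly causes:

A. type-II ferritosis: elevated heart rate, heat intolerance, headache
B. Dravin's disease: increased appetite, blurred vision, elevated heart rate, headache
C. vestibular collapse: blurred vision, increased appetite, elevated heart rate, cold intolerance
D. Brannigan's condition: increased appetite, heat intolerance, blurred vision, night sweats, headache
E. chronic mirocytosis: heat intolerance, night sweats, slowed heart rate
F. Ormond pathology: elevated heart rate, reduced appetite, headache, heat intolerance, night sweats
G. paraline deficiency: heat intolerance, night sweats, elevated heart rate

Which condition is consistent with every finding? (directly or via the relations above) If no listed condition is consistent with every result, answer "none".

Testing each hypothesis:
(A) type-II ferritosis — does not account for increased appetite, night sweats
(B) Dravin's disease — does not account for heat intolerance, night sweats
(C) vestibular collapse — increased appetite +; heat intolerance -; night sweats -; headache -; elevated heart rate +
(D) Brannigan's condition — accounts for every observation (elevated heart rate by blurred vision → elevated heart rate)
(E) chronic mirocytosis — increased appetite -; heat intolerance +; night sweats +; headache -; elevated heart rate -
(F) Ormond pathology — fails on increased appetite (predicts reduced appetite, not increased appetite)
(G) paraline deficiency — does not account for increased appetite, headache
(D) alone accounts for all the evidence.

D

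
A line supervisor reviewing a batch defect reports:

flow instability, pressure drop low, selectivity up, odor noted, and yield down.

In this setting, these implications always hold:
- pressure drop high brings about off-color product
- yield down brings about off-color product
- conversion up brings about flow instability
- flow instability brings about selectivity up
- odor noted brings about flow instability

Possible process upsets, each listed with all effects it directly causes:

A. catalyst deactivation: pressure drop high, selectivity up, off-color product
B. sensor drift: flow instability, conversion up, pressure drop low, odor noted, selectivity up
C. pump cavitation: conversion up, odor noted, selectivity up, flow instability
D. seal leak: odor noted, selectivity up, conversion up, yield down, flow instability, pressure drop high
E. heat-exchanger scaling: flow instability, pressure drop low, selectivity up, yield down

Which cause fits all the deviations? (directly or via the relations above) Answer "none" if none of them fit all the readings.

none

Checking each candidate against the observations:
(A) catalyst deactivation — flow instability NO; pressure drop low NO; selectivity up yes; odor noted NO; yield down NO
(B) sensor drift — flow instability yes; pressure drop low yes; selectivity up yes; odor noted yes; yield down NO
(C) pump cavitation — flow instability yes; pressure drop low NO; selectivity up yes; odor noted yes; yield down NO
(D) seal leak — fails on pressure drop low (predicts pressure drop high, not pressure drop low)
(E) heat-exchanger scaling — flow instability yes; pressure drop low yes; selectivity up yes; odor noted NO; yield down yes
Every candidate fails on at least one observation.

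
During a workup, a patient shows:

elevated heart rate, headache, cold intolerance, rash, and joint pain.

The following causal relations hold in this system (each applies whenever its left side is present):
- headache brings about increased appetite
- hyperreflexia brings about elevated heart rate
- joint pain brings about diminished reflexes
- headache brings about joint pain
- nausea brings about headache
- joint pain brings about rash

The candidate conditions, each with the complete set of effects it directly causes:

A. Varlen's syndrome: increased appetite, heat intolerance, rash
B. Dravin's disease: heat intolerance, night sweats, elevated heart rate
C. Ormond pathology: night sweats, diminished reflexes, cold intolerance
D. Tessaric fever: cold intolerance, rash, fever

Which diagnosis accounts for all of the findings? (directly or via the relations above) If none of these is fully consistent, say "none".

none

Checking each candidate against the observations:
(A) Varlen's syndrome — elevated heart rate ✗; headache ✗; cold intolerance ✗; rash ✓; joint pain ✗
(B) Dravin's disease — fails on headache, cold intolerance, rash, joint pain (predicts heat intolerance, not cold intolerance)
(C) Ormond pathology — does not account for elevated heart rate, headache, rash, joint pain
(D) Tessaric fever — does not account for elevated heart rate, headache, joint pain
No candidate is consistent with all observations.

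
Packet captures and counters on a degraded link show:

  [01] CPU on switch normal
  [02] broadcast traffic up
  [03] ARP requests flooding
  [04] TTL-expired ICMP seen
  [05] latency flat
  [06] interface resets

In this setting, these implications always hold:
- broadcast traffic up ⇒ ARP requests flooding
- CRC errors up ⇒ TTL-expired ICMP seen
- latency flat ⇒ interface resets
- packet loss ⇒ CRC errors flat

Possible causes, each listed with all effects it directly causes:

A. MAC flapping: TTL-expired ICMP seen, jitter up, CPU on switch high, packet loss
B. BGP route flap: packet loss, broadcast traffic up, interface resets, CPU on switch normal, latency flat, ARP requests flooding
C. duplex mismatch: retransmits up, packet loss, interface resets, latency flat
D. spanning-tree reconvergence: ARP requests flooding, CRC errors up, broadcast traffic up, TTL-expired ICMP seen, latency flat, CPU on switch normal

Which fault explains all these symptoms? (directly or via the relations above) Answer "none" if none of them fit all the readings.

D

For each candidate, compare predicted effects to what was observed:
(A) MAC flapping — fails on CPU on switch normal, broadcast traffic up, ARP requests flooding, latency flat, interface resets (predicts CPU on switch high, not CPU on switch normal)
(B) BGP route flap — CPU on switch normal match; broadcast traffic up match; ARP requests flooding match; TTL-expired ICMP seen miss; latency flat match; interface resets match
(C) duplex mismatch — CPU on switch normal miss; broadcast traffic up miss; ARP requests flooding miss; TTL-expired ICMP seen miss; latency flat match; interface resets match
(D) spanning-tree reconvergence — CPU on switch normal match; broadcast traffic up match; ARP requests flooding match; TTL-expired ICMP seen match; latency flat match; interface resets match (via latency flat → interface resets)
(D) is the only candidate with no mismatches.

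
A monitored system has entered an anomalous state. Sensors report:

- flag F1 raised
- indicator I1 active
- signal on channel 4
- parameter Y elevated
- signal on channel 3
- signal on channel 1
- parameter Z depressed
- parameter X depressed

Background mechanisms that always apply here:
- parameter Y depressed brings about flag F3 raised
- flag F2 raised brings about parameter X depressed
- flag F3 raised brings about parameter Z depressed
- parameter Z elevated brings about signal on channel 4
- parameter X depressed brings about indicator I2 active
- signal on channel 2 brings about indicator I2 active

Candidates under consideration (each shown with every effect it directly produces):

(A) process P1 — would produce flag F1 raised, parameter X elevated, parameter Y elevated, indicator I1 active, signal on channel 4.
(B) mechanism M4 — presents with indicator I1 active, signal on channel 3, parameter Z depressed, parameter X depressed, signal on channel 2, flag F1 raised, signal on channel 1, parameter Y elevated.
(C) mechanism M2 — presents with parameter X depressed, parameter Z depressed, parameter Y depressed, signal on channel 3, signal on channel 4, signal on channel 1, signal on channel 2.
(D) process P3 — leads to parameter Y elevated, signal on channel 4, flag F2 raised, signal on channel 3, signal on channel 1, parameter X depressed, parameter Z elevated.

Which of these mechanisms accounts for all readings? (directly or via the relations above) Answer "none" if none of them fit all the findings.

none

Checking each candidate against the observations:
(A) process P1 — flag F1 raised match; indicator I1 active match; signal on channel 4 match; parameter Y elevated match; signal on channel 3 miss; signal on channel 1 miss; parameter Z depressed miss; parameter X depressed miss
(B) mechanism M4 — does not account for signal on channel 4
(C) mechanism M2 — flag F1 raised miss; indicator I1 active miss; signal on channel 4 match; parameter Y elevated miss; signal on channel 3 match; signal on channel 1 match; parameter Z depressed match; parameter X depressed match
(D) process P3 — fails on flag F1 raised, indicator I1 active, parameter Z depressed (predicts parameter Z elevated, not parameter Z depressed)
No candidate is consistent with all observations.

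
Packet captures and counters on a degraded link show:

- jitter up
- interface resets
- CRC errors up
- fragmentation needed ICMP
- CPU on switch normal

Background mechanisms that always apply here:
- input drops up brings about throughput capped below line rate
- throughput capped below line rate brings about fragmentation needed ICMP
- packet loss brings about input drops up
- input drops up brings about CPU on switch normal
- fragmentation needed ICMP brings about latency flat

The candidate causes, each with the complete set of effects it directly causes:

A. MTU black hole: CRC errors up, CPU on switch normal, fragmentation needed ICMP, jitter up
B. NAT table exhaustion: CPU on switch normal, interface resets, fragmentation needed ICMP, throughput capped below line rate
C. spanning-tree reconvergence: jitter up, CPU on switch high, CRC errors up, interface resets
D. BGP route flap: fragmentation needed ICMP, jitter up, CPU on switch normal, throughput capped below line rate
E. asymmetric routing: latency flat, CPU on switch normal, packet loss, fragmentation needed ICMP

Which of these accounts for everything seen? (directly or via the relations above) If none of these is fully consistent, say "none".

none

Testing each hypothesis:
(A) MTU black hole — does not account for interface resets
(B) NAT table exhaustion — jitter up NO; interface resets yes; CRC errors up NO; fragmentation needed ICMP yes; CPU on switch normal yes
(C) spanning-tree reconvergence — fails on fragmentation needed ICMP, CPU on switch normal (predicts CPU on switch high, not CPU on switch normal)
(D) BGP route flap — does not account for interface resets, CRC errors up
(E) asymmetric routing — jitter up NO; interface resets NO; CRC errors up NO; fragmentation needed ICMP yes; CPU on switch normal yes
No candidate is consistent with all observations.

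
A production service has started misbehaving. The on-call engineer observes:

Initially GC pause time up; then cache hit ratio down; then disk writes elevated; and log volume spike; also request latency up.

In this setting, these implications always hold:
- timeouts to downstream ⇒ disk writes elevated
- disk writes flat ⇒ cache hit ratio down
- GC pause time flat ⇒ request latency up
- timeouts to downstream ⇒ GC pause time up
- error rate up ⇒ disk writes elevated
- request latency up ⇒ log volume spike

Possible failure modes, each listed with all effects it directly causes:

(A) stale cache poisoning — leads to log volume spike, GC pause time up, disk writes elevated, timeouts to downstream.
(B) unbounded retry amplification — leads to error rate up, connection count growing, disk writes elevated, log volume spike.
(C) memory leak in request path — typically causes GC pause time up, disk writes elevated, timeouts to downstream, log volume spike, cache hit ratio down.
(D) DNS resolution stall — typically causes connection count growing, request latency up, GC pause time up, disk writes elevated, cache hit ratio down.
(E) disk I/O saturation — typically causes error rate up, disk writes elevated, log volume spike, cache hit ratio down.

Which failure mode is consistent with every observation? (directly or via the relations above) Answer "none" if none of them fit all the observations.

Testing each hypothesis:
(A) stale cache poisoning — GC pause time up +; cache hit ratio down -; disk writes elevated +; log volume spike +; request latency up -
(B) unbounded retry amplification — GC pause time up -; cache hit ratio down -; disk writes elevated +; log volume spike +; request latency up -
(C) memory leak in request path — GC pause time up +; cache hit ratio down +; disk writes elevated +; log volume spike +; request latency up -
(D) DNS resolution stall — GC pause time up +; cache hit ratio down +; disk writes elevated +; log volume spike + (via request latency up → log volume spike); request latency up +
(E) disk I/O saturation — GC pause time up -; cache hit ratio down +; disk writes elevated +; log volume spike +; request latency up -
Only (D) is consistent with every observation.

D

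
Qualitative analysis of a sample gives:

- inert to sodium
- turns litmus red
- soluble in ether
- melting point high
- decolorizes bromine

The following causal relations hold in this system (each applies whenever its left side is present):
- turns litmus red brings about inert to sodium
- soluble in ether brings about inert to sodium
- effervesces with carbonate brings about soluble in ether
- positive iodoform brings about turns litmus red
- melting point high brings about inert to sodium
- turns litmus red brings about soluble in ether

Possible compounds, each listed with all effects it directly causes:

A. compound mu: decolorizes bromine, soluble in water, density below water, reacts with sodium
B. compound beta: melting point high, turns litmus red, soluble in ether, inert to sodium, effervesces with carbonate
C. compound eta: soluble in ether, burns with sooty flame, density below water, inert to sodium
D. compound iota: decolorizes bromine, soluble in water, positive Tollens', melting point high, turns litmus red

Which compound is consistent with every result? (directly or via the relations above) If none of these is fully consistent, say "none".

D

For each candidate, compare predicted effects to what was observed:
(A) compound mu — fails on inert to sodium, turns litmus red, soluble in ether, melting point high (predicts reacts with sodium, not inert to sodium)
(B) compound beta — inert to sodium +; turns litmus red +; soluble in ether +; melting point high +; decolorizes bromine -
(C) compound eta — does not account for turns litmus red, melting point high, decolorizes bromine
(D) compound iota — accounts for every observation (inert to sodium through turns litmus red → inert to sodium)
(D) alone accounts for all the evidence.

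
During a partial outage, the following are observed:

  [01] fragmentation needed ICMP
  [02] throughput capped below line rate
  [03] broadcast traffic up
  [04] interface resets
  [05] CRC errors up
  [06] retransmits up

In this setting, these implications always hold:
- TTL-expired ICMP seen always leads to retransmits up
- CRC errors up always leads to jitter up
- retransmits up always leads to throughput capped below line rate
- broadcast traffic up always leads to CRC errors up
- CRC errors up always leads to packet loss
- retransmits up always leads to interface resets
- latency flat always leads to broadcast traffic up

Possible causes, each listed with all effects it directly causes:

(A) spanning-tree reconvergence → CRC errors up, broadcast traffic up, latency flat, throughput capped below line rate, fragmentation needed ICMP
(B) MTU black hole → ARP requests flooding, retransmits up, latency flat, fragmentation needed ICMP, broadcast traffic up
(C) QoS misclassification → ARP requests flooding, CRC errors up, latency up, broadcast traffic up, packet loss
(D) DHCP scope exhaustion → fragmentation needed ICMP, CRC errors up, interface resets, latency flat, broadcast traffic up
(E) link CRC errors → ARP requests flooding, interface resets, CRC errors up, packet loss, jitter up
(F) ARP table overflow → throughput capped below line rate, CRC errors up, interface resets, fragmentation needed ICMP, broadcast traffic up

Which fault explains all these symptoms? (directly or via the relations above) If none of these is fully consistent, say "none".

B

Testing each hypothesis:
(A) spanning-tree reconvergence — does not account for interface resets, retransmits up
(B) MTU black hole — accounts for every observation (throughput capped below line rate via retransmits up → throughput capped below line rate)
(C) QoS misclassification — does not account for fragmentation needed ICMP, throughput capped below line rate, interface resets, retransmits up
(D) DHCP scope exhaustion — does not account for throughput capped below line rate, retransmits up
(E) link CRC errors — fragmentation needed ICMP -; throughput capped below line rate -; broadcast traffic up -; interface resets +; CRC errors up +; retransmits up -
(F) ARP table overflow — fragmentation needed ICMP +; throughput capped below line rate +; broadcast traffic up +; interface resets +; CRC errors up +; retransmits up -
Only (B) is consistent with every observation.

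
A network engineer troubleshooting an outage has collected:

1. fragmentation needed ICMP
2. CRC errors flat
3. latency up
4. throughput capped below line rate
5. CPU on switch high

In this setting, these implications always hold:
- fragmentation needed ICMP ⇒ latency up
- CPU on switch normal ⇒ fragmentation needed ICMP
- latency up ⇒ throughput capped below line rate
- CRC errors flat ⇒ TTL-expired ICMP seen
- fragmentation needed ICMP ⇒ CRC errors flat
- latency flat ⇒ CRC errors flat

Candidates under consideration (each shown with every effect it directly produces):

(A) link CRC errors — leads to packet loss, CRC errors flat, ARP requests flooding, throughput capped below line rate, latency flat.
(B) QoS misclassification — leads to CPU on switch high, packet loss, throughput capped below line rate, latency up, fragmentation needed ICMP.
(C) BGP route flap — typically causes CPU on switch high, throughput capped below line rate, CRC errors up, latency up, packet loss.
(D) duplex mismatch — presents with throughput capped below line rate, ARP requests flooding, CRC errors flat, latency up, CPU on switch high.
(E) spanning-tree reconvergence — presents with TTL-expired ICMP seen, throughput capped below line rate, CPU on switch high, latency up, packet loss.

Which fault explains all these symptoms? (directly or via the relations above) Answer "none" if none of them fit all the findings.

B

Checking each candidate against the observations:
(A) link CRC errors — fails on fragmentation needed ICMP, latency up, CPU on switch high (predicts latency flat, not latency up)
(B) QoS misclassification — fragmentation needed ICMP yes; CRC errors flat yes (by fragmentation needed ICMP → CRC errors flat); latency up yes; throughput capped below line rate yes; CPU on switch high yes
(C) BGP route flap — fails on fragmentation needed ICMP, CRC errors flat (predicts CRC errors up, not CRC errors flat)
(D) duplex mismatch — does not account for fragmentation needed ICMP
(E) spanning-tree reconvergence — fragmentation needed ICMP NO; CRC errors flat NO; latency up yes; throughput capped below line rate yes; CPU on switch high yes
(B) alone accounts for all the evidence.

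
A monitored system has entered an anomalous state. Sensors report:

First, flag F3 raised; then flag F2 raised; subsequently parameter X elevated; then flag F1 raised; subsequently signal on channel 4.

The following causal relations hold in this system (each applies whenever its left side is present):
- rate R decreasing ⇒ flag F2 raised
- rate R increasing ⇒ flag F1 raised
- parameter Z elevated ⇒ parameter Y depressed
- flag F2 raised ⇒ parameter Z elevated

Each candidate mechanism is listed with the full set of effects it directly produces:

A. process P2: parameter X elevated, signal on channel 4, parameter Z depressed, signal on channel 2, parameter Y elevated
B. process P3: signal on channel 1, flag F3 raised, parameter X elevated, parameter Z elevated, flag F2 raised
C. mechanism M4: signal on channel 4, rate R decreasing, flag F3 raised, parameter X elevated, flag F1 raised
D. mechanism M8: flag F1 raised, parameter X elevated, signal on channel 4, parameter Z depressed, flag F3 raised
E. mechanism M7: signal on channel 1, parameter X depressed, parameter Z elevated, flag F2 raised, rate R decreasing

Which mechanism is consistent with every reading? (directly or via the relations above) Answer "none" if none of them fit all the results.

Per-candidate check:
(A) process P2 — flag F3 raised -; flag F2 raised -; parameter X elevated +; flag F1 raised -; signal on channel 4 +
(B) process P3 — does not account for flag F1 raised, signal on channel 4
(C) mechanism M4 — accounts for every observation (flag F2 raised via rate R decreasing → flag F2 raised)
(D) mechanism M8 — does not account for flag F2 raised
(E) mechanism M7 — fails on flag F3 raised, parameter X elevated, flag F1 raised, signal on channel 4 (predicts parameter X depressed, not parameter X elevated)
(C) alone accounts for all the evidence.

C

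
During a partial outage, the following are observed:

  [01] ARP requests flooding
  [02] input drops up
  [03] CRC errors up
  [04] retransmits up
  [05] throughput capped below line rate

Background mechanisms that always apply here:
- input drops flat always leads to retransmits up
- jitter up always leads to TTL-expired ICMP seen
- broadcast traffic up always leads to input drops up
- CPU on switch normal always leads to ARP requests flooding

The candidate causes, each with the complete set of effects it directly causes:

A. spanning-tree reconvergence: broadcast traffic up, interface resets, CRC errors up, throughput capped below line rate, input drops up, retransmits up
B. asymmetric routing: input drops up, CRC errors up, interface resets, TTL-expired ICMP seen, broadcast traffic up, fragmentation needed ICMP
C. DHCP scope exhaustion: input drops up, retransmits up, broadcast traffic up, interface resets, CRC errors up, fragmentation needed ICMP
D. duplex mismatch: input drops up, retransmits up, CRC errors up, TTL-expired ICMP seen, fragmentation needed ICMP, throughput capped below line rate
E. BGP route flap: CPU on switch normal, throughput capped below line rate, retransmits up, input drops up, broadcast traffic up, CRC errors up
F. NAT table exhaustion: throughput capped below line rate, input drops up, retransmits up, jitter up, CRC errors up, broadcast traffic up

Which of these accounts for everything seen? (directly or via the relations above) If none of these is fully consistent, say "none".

E

Per-candidate check:
(A) spanning-tree reconvergence — ARP requests flooding -; input drops up +; CRC errors up +; retransmits up +; throughput capped below line rate +
(B) asymmetric routing — does not account for ARP requests flooding, retransmits up, throughput capped below line rate
(C) DHCP scope exhaustion — ARP requests flooding -; input drops up +; CRC errors up +; retransmits up +; throughput capped below line rate -
(D) duplex mismatch — ARP requests flooding -; input drops up +; CRC errors up +; retransmits up +; throughput capped below line rate +
(E) BGP route flap — ARP requests flooding + (via CPU on switch normal → ARP requests flooding); input drops up +; CRC errors up +; retransmits up +; throughput capped below line rate +
(F) NAT table exhaustion — does not account for ARP requests flooding
(E) alone accounts for all the evidence.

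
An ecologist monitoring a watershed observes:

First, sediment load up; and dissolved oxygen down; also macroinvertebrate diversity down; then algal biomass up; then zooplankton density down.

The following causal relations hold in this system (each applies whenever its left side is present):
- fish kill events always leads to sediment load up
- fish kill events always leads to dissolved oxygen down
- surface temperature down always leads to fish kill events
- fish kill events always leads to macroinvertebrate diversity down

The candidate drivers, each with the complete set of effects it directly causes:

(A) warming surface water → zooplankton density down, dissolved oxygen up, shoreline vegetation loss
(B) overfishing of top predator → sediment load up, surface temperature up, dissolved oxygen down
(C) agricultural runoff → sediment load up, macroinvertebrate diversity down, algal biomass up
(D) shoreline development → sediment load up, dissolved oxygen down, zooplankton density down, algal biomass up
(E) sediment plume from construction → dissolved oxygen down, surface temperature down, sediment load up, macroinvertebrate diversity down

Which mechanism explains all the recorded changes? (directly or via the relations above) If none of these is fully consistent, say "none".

Checking each candidate against the observations:
(A) warming surface water — sediment load up NO; dissolved oxygen down NO; macroinvertebrate diversity down NO; algal biomass up NO; zooplankton density down yes
(B) overfishing of top predator — sediment load up yes; dissolved oxygen down yes; macroinvertebrate diversity down NO; algal biomass up NO; zooplankton density down NO
(C) agricultural runoff — sediment load up yes; dissolved oxygen down NO; macroinvertebrate diversity down yes; algal biomass up yes; zooplankton density down NO
(D) shoreline development — sediment load up yes; dissolved oxygen down yes; macroinvertebrate diversity down NO; algal biomass up yes; zooplankton density down yes
(E) sediment plume from construction — does not account for algal biomass up, zooplankton density down
Every candidate fails on at least one observation.

none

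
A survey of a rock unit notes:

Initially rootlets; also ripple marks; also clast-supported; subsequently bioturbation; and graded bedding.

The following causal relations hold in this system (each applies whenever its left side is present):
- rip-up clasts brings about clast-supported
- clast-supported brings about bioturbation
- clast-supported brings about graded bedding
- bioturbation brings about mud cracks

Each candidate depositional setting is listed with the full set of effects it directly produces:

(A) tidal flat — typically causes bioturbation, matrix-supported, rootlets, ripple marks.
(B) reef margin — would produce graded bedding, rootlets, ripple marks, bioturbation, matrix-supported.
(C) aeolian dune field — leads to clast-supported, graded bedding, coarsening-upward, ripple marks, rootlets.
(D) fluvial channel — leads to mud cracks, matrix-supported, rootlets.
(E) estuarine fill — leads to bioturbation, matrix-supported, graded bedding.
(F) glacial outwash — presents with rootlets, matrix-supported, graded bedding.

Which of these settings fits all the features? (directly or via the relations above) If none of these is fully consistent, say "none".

C

Checking each candidate against the observations:
(A) tidal flat — fails on clast-supported, graded bedding (predicts matrix-supported, not clast-supported)
(B) reef margin — fails on clast-supported (predicts matrix-supported, not clast-supported)
(C) aeolian dune field — rootlets match; ripple marks match; clast-supported match; bioturbation match (via clast-supported → bioturbation); graded bedding match
(D) fluvial channel — rootlets match; ripple marks miss; clast-supported miss; bioturbation miss; graded bedding miss
(E) estuarine fill — fails on rootlets, ripple marks, clast-supported (predicts matrix-supported, not clast-supported)
(F) glacial outwash — fails on ripple marks, clast-supported, bioturbation (predicts matrix-supported, not clast-supported)
(C) is the only candidate with no mismatches.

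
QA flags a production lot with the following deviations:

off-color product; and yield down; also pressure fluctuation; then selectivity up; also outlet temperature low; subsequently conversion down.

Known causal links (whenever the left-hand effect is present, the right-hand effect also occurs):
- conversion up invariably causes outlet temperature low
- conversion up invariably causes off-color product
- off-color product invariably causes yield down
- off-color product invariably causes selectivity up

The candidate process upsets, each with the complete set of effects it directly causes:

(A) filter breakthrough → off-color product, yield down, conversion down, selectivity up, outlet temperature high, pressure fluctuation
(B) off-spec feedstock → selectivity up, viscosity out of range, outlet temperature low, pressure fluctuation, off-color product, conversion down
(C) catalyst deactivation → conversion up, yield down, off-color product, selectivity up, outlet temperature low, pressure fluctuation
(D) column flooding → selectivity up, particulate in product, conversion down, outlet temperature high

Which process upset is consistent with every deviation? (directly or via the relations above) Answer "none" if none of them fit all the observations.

B

For each candidate, compare predicted effects to what was observed:
(A) filter breakthrough — off-color product +; yield down +; pressure fluctuation +; selectivity up +; outlet temperature low -; conversion down +
(B) off-spec feedstock — off-color product +; yield down + (by off-color product → yield down); pressure fluctuation +; selectivity up +; outlet temperature low +; conversion down +
(C) catalyst deactivation — off-color product +; yield down +; pressure fluctuation +; selectivity up +; outlet temperature low +; conversion down -
(D) column flooding — off-color product -; yield down -; pressure fluctuation -; selectivity up +; outlet temperature low -; conversion down +
(B) is the only candidate with no mismatches.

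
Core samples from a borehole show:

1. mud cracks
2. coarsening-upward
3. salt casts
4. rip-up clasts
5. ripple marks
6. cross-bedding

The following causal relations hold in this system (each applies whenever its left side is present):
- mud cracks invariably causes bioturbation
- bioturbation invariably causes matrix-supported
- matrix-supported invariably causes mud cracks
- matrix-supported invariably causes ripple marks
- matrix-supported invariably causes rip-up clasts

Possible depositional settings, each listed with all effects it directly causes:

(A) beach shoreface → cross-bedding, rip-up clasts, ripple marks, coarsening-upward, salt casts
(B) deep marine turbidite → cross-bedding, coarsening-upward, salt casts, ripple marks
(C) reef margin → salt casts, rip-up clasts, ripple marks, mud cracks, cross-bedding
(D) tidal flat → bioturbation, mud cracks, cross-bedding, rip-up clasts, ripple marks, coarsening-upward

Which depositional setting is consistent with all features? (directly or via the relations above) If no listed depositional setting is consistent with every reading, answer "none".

none

Testing each hypothesis:
(A) beach shoreface — does not account for mud cracks
(B) deep marine turbidite — does not account for mud cracks, rip-up clasts
(C) reef margin — mud cracks match; coarsening-upward miss; salt casts match; rip-up clasts match; ripple marks match; cross-bedding match
(D) tidal flat — mud cracks match; coarsening-upward match; salt casts miss; rip-up clasts match; ripple marks match; cross-bedding match
Every candidate fails on at least one observation.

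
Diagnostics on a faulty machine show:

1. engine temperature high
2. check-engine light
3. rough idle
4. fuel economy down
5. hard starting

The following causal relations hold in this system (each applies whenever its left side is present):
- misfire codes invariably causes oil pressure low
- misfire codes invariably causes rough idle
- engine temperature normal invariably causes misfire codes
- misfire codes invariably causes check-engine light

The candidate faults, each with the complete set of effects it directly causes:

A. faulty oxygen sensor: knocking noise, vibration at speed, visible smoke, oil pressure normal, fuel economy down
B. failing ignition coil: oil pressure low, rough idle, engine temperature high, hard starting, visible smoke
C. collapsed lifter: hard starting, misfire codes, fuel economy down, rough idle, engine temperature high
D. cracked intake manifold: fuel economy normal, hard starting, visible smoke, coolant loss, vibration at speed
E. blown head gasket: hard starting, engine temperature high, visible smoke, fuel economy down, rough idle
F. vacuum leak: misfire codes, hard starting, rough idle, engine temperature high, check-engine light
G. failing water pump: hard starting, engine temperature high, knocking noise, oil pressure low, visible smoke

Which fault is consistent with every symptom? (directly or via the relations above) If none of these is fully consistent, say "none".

Per-candidate check:
(A) faulty oxygen sensor — does not account for engine temperature high, check-engine light, rough idle, hard starting
(B) failing ignition coil — does not account for check-engine light, fuel economy down
(C) collapsed lifter — engine temperature high ✓; check-engine light ✓ (via misfire codes → check-engine light); rough idle ✓; fuel economy down ✓; hard starting ✓
(D) cracked intake manifold — fails on engine temperature high, check-engine light, rough idle, fuel economy down (predicts fuel economy normal, not fuel economy down)
(E) blown head gasket — engine temperature high ✓; check-engine light ✗; rough idle ✓; fuel economy down ✓; hard starting ✓
(F) vacuum leak — engine temperature high ✓; check-engine light ✓; rough idle ✓; fuel economy down ✗; hard starting ✓
(G) failing water pump — does not account for check-engine light, rough idle, fuel economy down
(C) alone accounts for all the evidence.

C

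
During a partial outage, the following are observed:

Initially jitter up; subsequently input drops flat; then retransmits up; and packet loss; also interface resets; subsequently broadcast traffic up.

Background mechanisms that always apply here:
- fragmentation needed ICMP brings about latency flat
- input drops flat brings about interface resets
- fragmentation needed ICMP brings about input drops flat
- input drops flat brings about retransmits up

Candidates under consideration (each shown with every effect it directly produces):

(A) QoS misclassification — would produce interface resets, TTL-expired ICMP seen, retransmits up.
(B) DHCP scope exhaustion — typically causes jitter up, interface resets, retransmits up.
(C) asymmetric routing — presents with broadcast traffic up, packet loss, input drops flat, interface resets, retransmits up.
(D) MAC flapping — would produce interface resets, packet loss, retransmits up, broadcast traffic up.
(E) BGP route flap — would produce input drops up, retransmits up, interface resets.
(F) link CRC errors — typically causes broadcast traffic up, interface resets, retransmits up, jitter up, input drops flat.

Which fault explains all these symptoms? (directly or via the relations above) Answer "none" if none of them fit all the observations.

none

For each candidate, compare predicted effects to what was observed:
(A) QoS misclassification — jitter up NO; input drops flat NO; retransmits up yes; packet loss NO; interface resets yes; broadcast traffic up NO
(B) DHCP scope exhaustion — jitter up yes; input drops flat NO; retransmits up yes; packet loss NO; interface resets yes; broadcast traffic up NO
(C) asymmetric routing — jitter up NO; input drops flat yes; retransmits up yes; packet loss yes; interface resets yes; broadcast traffic up yes
(D) MAC flapping — jitter up NO; input drops flat NO; retransmits up yes; packet loss yes; interface resets yes; broadcast traffic up yes
(E) BGP route flap — fails on jitter up, input drops flat, packet loss, broadcast traffic up (predicts input drops up, not input drops flat)
(F) link CRC errors — jitter up yes; input drops flat yes; retransmits up yes; packet loss NO; interface resets yes; broadcast traffic up yes
None of the listed candidates fits everything.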